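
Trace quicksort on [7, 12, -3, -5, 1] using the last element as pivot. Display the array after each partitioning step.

Partition 1: pivot=1 at index 2 -> [-3, -5, 1, 12, 7]
Partition 2: pivot=-5 at index 0 -> [-5, -3, 1, 12, 7]
Partition 3: pivot=7 at index 3 -> [-5, -3, 1, 7, 12]


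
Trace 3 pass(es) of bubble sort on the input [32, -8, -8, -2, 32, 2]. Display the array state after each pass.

After pass 1: [-8, -8, -2, 32, 2, 32] (4 swaps)
After pass 2: [-8, -8, -2, 2, 32, 32] (1 swaps)
After pass 3: [-8, -8, -2, 2, 32, 32] (0 swaps)
Total swaps: 5


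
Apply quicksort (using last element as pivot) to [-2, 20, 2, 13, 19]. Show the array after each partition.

Partition 1: pivot=19 at index 3 -> [-2, 2, 13, 19, 20]
Partition 2: pivot=13 at index 2 -> [-2, 2, 13, 19, 20]
Partition 3: pivot=2 at index 1 -> [-2, 2, 13, 19, 20]


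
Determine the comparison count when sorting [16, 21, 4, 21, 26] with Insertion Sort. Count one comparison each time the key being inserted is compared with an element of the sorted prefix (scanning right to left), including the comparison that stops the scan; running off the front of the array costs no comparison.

Insert 21: 16 <= 21 (stop) = 1 comparison(s) -> [16, 21, 4, 21, 26]
Insert 4: 21 > 4 (shift), 16 > 4 (shift), reached front = 2 comparison(s) -> [4, 16, 21, 21, 26]
Insert 21: 21 <= 21 (stop) = 1 comparison(s) -> [4, 16, 21, 21, 26]
Insert 26: 21 <= 26 (stop) = 1 comparison(s) -> [4, 16, 21, 21, 26]
Total comparisons: 1 + 2 + 1 + 1 = 5


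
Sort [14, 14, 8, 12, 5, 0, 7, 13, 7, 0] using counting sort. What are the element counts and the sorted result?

Count array: [2, 0, 0, 0, 0, 1, 0, 2, 1, 0, 0, 0, 1, 1, 2]
(count[i] = number of elements equal to i)
Cumulative count: [2, 2, 2, 2, 2, 3, 3, 5, 6, 6, 6, 6, 7, 8, 10]
Sorted: [0, 0, 5, 7, 7, 8, 12, 13, 14, 14]


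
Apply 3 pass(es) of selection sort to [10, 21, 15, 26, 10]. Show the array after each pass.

Pass 1: Select minimum 10 at index 0, swap -> [10, 21, 15, 26, 10]
Pass 2: Select minimum 10 at index 4, swap -> [10, 10, 15, 26, 21]
Pass 3: Select minimum 15 at index 2, swap -> [10, 10, 15, 26, 21]


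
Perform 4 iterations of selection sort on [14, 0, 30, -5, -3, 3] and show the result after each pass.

Pass 1: Select minimum -5 at index 3, swap -> [-5, 0, 30, 14, -3, 3]
Pass 2: Select minimum -3 at index 4, swap -> [-5, -3, 30, 14, 0, 3]
Pass 3: Select minimum 0 at index 4, swap -> [-5, -3, 0, 14, 30, 3]
Pass 4: Select minimum 3 at index 5, swap -> [-5, -3, 0, 3, 30, 14]


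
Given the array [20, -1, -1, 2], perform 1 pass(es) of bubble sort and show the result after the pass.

After pass 1: [-1, -1, 2, 20] (3 swaps)
Total swaps: 3


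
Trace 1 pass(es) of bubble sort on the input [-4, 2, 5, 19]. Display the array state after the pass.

After pass 1: [-4, 2, 5, 19] (0 swaps)
Total swaps: 0


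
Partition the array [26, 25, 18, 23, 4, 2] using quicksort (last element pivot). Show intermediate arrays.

Partition 1: pivot=2 at index 0 -> [2, 25, 18, 23, 4, 26]
Partition 2: pivot=26 at index 5 -> [2, 25, 18, 23, 4, 26]
Partition 3: pivot=4 at index 1 -> [2, 4, 18, 23, 25, 26]
Partition 4: pivot=25 at index 4 -> [2, 4, 18, 23, 25, 26]
Partition 5: pivot=23 at index 3 -> [2, 4, 18, 23, 25, 26]


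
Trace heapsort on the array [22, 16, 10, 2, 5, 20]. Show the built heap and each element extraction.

Build heap: [22, 16, 20, 2, 5, 10]
Extract 22: [20, 16, 10, 2, 5, 22]
Extract 20: [16, 5, 10, 2, 20, 22]
Extract 16: [10, 5, 2, 16, 20, 22]
Extract 10: [5, 2, 10, 16, 20, 22]
Extract 5: [2, 5, 10, 16, 20, 22]


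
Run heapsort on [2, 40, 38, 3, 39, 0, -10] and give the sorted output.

Build heap: [40, 39, 38, 3, 2, 0, -10]
Extract 40: [39, 3, 38, -10, 2, 0, 40]
Extract 39: [38, 3, 0, -10, 2, 39, 40]
Extract 38: [3, 2, 0, -10, 38, 39, 40]
Extract 3: [2, -10, 0, 3, 38, 39, 40]
Extract 2: [0, -10, 2, 3, 38, 39, 40]
Extract 0: [-10, 0, 2, 3, 38, 39, 40]


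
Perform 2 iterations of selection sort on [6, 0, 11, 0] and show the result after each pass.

Pass 1: Select minimum 0 at index 1, swap -> [0, 6, 11, 0]
Pass 2: Select minimum 0 at index 3, swap -> [0, 0, 11, 6]


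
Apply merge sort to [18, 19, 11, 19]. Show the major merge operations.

Divide and conquer:
  Merge [18] + [19] -> [18, 19]
  Merge [11] + [19] -> [11, 19]
  Merge [18, 19] + [11, 19] -> [11, 18, 19, 19]


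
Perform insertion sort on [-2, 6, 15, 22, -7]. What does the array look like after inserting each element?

First element -2 is already 'sorted'
Insert 6: shifted 0 elements -> [-2, 6, 15, 22, -7]
Insert 15: shifted 0 elements -> [-2, 6, 15, 22, -7]
Insert 22: shifted 0 elements -> [-2, 6, 15, 22, -7]
Insert -7: shifted 4 elements -> [-7, -2, 6, 15, 22]


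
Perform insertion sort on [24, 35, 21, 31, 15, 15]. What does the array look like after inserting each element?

First element 24 is already 'sorted'
Insert 35: shifted 0 elements -> [24, 35, 21, 31, 15, 15]
Insert 21: shifted 2 elements -> [21, 24, 35, 31, 15, 15]
Insert 31: shifted 1 elements -> [21, 24, 31, 35, 15, 15]
Insert 15: shifted 4 elements -> [15, 21, 24, 31, 35, 15]
Insert 15: shifted 4 elements -> [15, 15, 21, 24, 31, 35]


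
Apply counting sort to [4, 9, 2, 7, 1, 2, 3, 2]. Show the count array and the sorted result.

Count array: [0, 1, 3, 1, 1, 0, 0, 1, 0, 1]
(count[i] = number of elements equal to i)
Cumulative count: [0, 1, 4, 5, 6, 6, 6, 7, 7, 8]
Sorted: [1, 2, 2, 2, 3, 4, 7, 9]


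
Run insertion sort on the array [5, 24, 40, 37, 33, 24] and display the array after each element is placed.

First element 5 is already 'sorted'
Insert 24: shifted 0 elements -> [5, 24, 40, 37, 33, 24]
Insert 40: shifted 0 elements -> [5, 24, 40, 37, 33, 24]
Insert 37: shifted 1 elements -> [5, 24, 37, 40, 33, 24]
Insert 33: shifted 2 elements -> [5, 24, 33, 37, 40, 24]
Insert 24: shifted 3 elements -> [5, 24, 24, 33, 37, 40]


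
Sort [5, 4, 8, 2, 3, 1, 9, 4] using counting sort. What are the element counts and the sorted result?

Count array: [0, 1, 1, 1, 2, 1, 0, 0, 1, 1]
(count[i] = number of elements equal to i)
Cumulative count: [0, 1, 2, 3, 5, 6, 6, 6, 7, 8]
Sorted: [1, 2, 3, 4, 4, 5, 8, 9]


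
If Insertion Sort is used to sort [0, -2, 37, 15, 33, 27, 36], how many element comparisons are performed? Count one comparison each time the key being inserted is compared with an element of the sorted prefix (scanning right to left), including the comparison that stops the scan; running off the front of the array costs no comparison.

Insert -2: 0 > -2 (shift), reached front = 1 comparison(s) -> [-2, 0, 37, 15, 33, 27, 36]
Insert 37: 0 <= 37 (stop) = 1 comparison(s) -> [-2, 0, 37, 15, 33, 27, 36]
Insert 15: 37 > 15 (shift), 0 <= 15 (stop) = 2 comparison(s) -> [-2, 0, 15, 37, 33, 27, 36]
Insert 33: 37 > 33 (shift), 15 <= 33 (stop) = 2 comparison(s) -> [-2, 0, 15, 33, 37, 27, 36]
Insert 27: 37 > 27 (shift), 33 > 27 (shift), 15 <= 27 (stop) = 3 comparison(s) -> [-2, 0, 15, 27, 33, 37, 36]
Insert 36: 37 > 36 (shift), 33 <= 36 (stop) = 2 comparison(s) -> [-2, 0, 15, 27, 33, 36, 37]
Total comparisons: 1 + 1 + 2 + 2 + 3 + 2 = 11


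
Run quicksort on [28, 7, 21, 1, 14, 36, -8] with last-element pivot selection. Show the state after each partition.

Partition 1: pivot=-8 at index 0 -> [-8, 7, 21, 1, 14, 36, 28]
Partition 2: pivot=28 at index 5 -> [-8, 7, 21, 1, 14, 28, 36]
Partition 3: pivot=14 at index 3 -> [-8, 7, 1, 14, 21, 28, 36]
Partition 4: pivot=1 at index 1 -> [-8, 1, 7, 14, 21, 28, 36]


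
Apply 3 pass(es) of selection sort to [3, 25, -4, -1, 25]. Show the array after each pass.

Pass 1: Select minimum -4 at index 2, swap -> [-4, 25, 3, -1, 25]
Pass 2: Select minimum -1 at index 3, swap -> [-4, -1, 3, 25, 25]
Pass 3: Select minimum 3 at index 2, swap -> [-4, -1, 3, 25, 25]


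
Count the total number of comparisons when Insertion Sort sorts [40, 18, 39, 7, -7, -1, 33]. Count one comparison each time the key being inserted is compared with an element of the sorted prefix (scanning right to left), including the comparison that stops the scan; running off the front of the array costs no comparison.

Insert 18: 40 > 18 (shift), reached front = 1 comparison(s) -> [18, 40, 39, 7, -7, -1, 33]
Insert 39: 40 > 39 (shift), 18 <= 39 (stop) = 2 comparison(s) -> [18, 39, 40, 7, -7, -1, 33]
Insert 7: 40 > 7 (shift), 39 > 7 (shift), 18 > 7 (shift), reached front = 3 comparison(s) -> [7, 18, 39, 40, -7, -1, 33]
Insert -7: 40 > -7 (shift), 39 > -7 (shift), 18 > -7 (shift), 7 > -7 (shift), reached front = 4 comparison(s) -> [-7, 7, 18, 39, 40, -1, 33]
Insert -1: 40 > -1 (shift), 39 > -1 (shift), 18 > -1 (shift), 7 > -1 (shift), -7 <= -1 (stop) = 5 comparison(s) -> [-7, -1, 7, 18, 39, 40, 33]
Insert 33: 40 > 33 (shift), 39 > 33 (shift), 18 <= 33 (stop) = 3 comparison(s) -> [-7, -1, 7, 18, 33, 39, 40]
Total comparisons: 1 + 2 + 3 + 4 + 5 + 3 = 18


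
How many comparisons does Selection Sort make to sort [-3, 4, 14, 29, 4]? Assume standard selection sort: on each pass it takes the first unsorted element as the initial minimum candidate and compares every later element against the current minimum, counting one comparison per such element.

Pass 1: scan indices 1..4 for the minimum = 4 comparison(s); min is -3, place at index 0 -> [-3, 4, 14, 29, 4]
Pass 2: scan indices 2..4 for the minimum = 3 comparison(s); min is 4, place at index 1 -> [-3, 4, 14, 29, 4]
Pass 3: scan indices 3..4 for the minimum = 2 comparison(s); min is 4, place at index 2 -> [-3, 4, 4, 29, 14]
Pass 4: scan indices 4..4 for the minimum = 1 comparison(s); min is 14, place at index 3 -> [-3, 4, 4, 14, 29]
Selection sort always scans the whole unsorted suffix, so the count is (n-1) + (n-2) + ... + 1 = n(n-1)/2 = 5*4/2 = 10 regardless of the input order.
Total comparisons: 4 + 3 + 2 + 1 = 10


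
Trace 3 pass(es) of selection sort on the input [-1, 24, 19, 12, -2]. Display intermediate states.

Pass 1: Select minimum -2 at index 4, swap -> [-2, 24, 19, 12, -1]
Pass 2: Select minimum -1 at index 4, swap -> [-2, -1, 19, 12, 24]
Pass 3: Select minimum 12 at index 3, swap -> [-2, -1, 12, 19, 24]


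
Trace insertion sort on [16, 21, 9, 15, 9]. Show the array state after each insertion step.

First element 16 is already 'sorted'
Insert 21: shifted 0 elements -> [16, 21, 9, 15, 9]
Insert 9: shifted 2 elements -> [9, 16, 21, 15, 9]
Insert 15: shifted 2 elements -> [9, 15, 16, 21, 9]
Insert 9: shifted 3 elements -> [9, 9, 15, 16, 21]


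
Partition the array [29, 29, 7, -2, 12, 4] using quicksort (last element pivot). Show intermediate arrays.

Partition 1: pivot=4 at index 1 -> [-2, 4, 7, 29, 12, 29]
Partition 2: pivot=29 at index 5 -> [-2, 4, 7, 29, 12, 29]
Partition 3: pivot=12 at index 3 -> [-2, 4, 7, 12, 29, 29]


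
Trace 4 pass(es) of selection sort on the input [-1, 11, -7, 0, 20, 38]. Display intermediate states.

Pass 1: Select minimum -7 at index 2, swap -> [-7, 11, -1, 0, 20, 38]
Pass 2: Select minimum -1 at index 2, swap -> [-7, -1, 11, 0, 20, 38]
Pass 3: Select minimum 0 at index 3, swap -> [-7, -1, 0, 11, 20, 38]
Pass 4: Select minimum 11 at index 3, swap -> [-7, -1, 0, 11, 20, 38]


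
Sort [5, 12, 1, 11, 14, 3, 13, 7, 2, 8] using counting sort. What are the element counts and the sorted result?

Count array: [0, 1, 1, 1, 0, 1, 0, 1, 1, 0, 0, 1, 1, 1, 1]
(count[i] = number of elements equal to i)
Cumulative count: [0, 1, 2, 3, 3, 4, 4, 5, 6, 6, 6, 7, 8, 9, 10]
Sorted: [1, 2, 3, 5, 7, 8, 11, 12, 13, 14]


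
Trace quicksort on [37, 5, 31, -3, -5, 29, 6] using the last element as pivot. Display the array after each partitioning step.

Partition 1: pivot=6 at index 3 -> [5, -3, -5, 6, 31, 29, 37]
Partition 2: pivot=-5 at index 0 -> [-5, -3, 5, 6, 31, 29, 37]
Partition 3: pivot=5 at index 2 -> [-5, -3, 5, 6, 31, 29, 37]
Partition 4: pivot=37 at index 6 -> [-5, -3, 5, 6, 31, 29, 37]
Partition 5: pivot=29 at index 4 -> [-5, -3, 5, 6, 29, 31, 37]


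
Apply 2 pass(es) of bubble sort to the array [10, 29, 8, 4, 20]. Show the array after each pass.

After pass 1: [10, 8, 4, 20, 29] (3 swaps)
After pass 2: [8, 4, 10, 20, 29] (2 swaps)
Total swaps: 5


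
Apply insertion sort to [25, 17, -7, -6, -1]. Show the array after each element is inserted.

First element 25 is already 'sorted'
Insert 17: shifted 1 elements -> [17, 25, -7, -6, -1]
Insert -7: shifted 2 elements -> [-7, 17, 25, -6, -1]
Insert -6: shifted 2 elements -> [-7, -6, 17, 25, -1]
Insert -1: shifted 2 elements -> [-7, -6, -1, 17, 25]


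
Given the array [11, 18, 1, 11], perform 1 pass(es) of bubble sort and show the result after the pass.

After pass 1: [11, 1, 11, 18] (2 swaps)
Total swaps: 2


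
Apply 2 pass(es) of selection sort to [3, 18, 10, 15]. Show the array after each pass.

Pass 1: Select minimum 3 at index 0, swap -> [3, 18, 10, 15]
Pass 2: Select minimum 10 at index 2, swap -> [3, 10, 18, 15]


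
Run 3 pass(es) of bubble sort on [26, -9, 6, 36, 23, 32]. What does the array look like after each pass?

After pass 1: [-9, 6, 26, 23, 32, 36] (4 swaps)
After pass 2: [-9, 6, 23, 26, 32, 36] (1 swaps)
After pass 3: [-9, 6, 23, 26, 32, 36] (0 swaps)
Total swaps: 5


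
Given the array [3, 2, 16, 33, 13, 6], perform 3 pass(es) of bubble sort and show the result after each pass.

After pass 1: [2, 3, 16, 13, 6, 33] (3 swaps)
After pass 2: [2, 3, 13, 6, 16, 33] (2 swaps)
After pass 3: [2, 3, 6, 13, 16, 33] (1 swaps)
Total swaps: 6


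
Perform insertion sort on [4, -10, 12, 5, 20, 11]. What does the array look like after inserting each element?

First element 4 is already 'sorted'
Insert -10: shifted 1 elements -> [-10, 4, 12, 5, 20, 11]
Insert 12: shifted 0 elements -> [-10, 4, 12, 5, 20, 11]
Insert 5: shifted 1 elements -> [-10, 4, 5, 12, 20, 11]
Insert 20: shifted 0 elements -> [-10, 4, 5, 12, 20, 11]
Insert 11: shifted 2 elements -> [-10, 4, 5, 11, 12, 20]


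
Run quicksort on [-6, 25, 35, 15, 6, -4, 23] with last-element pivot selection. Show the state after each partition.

Partition 1: pivot=23 at index 4 -> [-6, 15, 6, -4, 23, 25, 35]
Partition 2: pivot=-4 at index 1 -> [-6, -4, 6, 15, 23, 25, 35]
Partition 3: pivot=15 at index 3 -> [-6, -4, 6, 15, 23, 25, 35]
Partition 4: pivot=35 at index 6 -> [-6, -4, 6, 15, 23, 25, 35]


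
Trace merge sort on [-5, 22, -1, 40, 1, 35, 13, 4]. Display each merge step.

Divide and conquer:
  Merge [-5] + [22] -> [-5, 22]
  Merge [-1] + [40] -> [-1, 40]
  Merge [-5, 22] + [-1, 40] -> [-5, -1, 22, 40]
  Merge [1] + [35] -> [1, 35]
  Merge [13] + [4] -> [4, 13]
  Merge [1, 35] + [4, 13] -> [1, 4, 13, 35]
  Merge [-5, -1, 22, 40] + [1, 4, 13, 35] -> [-5, -1, 1, 4, 13, 22, 35, 40]


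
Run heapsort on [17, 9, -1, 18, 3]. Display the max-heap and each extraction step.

Build heap: [18, 17, -1, 9, 3]
Extract 18: [17, 9, -1, 3, 18]
Extract 17: [9, 3, -1, 17, 18]
Extract 9: [3, -1, 9, 17, 18]
Extract 3: [-1, 3, 9, 17, 18]


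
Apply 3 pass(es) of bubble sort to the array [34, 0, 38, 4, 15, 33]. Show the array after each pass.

After pass 1: [0, 34, 4, 15, 33, 38] (4 swaps)
After pass 2: [0, 4, 15, 33, 34, 38] (3 swaps)
After pass 3: [0, 4, 15, 33, 34, 38] (0 swaps)
Total swaps: 7


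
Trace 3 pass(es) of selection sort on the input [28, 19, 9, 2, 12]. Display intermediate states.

Pass 1: Select minimum 2 at index 3, swap -> [2, 19, 9, 28, 12]
Pass 2: Select minimum 9 at index 2, swap -> [2, 9, 19, 28, 12]
Pass 3: Select minimum 12 at index 4, swap -> [2, 9, 12, 28, 19]


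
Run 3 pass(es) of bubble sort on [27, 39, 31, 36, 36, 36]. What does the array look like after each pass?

After pass 1: [27, 31, 36, 36, 36, 39] (4 swaps)
After pass 2: [27, 31, 36, 36, 36, 39] (0 swaps)
After pass 3: [27, 31, 36, 36, 36, 39] (0 swaps)
Total swaps: 4


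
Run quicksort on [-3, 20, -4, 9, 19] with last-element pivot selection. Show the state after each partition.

Partition 1: pivot=19 at index 3 -> [-3, -4, 9, 19, 20]
Partition 2: pivot=9 at index 2 -> [-3, -4, 9, 19, 20]
Partition 3: pivot=-4 at index 0 -> [-4, -3, 9, 19, 20]


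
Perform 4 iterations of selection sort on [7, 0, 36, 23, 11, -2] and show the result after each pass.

Pass 1: Select minimum -2 at index 5, swap -> [-2, 0, 36, 23, 11, 7]
Pass 2: Select minimum 0 at index 1, swap -> [-2, 0, 36, 23, 11, 7]
Pass 3: Select minimum 7 at index 5, swap -> [-2, 0, 7, 23, 11, 36]
Pass 4: Select minimum 11 at index 4, swap -> [-2, 0, 7, 11, 23, 36]


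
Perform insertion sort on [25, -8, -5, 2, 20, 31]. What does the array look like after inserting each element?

First element 25 is already 'sorted'
Insert -8: shifted 1 elements -> [-8, 25, -5, 2, 20, 31]
Insert -5: shifted 1 elements -> [-8, -5, 25, 2, 20, 31]
Insert 2: shifted 1 elements -> [-8, -5, 2, 25, 20, 31]
Insert 20: shifted 1 elements -> [-8, -5, 2, 20, 25, 31]
Insert 31: shifted 0 elements -> [-8, -5, 2, 20, 25, 31]


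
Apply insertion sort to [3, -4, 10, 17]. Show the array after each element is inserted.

First element 3 is already 'sorted'
Insert -4: shifted 1 elements -> [-4, 3, 10, 17]
Insert 10: shifted 0 elements -> [-4, 3, 10, 17]
Insert 17: shifted 0 elements -> [-4, 3, 10, 17]


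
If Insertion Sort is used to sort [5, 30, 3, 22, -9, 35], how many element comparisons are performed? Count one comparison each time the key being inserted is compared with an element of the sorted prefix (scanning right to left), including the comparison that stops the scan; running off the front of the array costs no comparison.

Insert 30: 5 <= 30 (stop) = 1 comparison(s) -> [5, 30, 3, 22, -9, 35]
Insert 3: 30 > 3 (shift), 5 > 3 (shift), reached front = 2 comparison(s) -> [3, 5, 30, 22, -9, 35]
Insert 22: 30 > 22 (shift), 5 <= 22 (stop) = 2 comparison(s) -> [3, 5, 22, 30, -9, 35]
Insert -9: 30 > -9 (shift), 22 > -9 (shift), 5 > -9 (shift), 3 > -9 (shift), reached front = 4 comparison(s) -> [-9, 3, 5, 22, 30, 35]
Insert 35: 30 <= 35 (stop) = 1 comparison(s) -> [-9, 3, 5, 22, 30, 35]
Total comparisons: 1 + 2 + 2 + 4 + 1 = 10


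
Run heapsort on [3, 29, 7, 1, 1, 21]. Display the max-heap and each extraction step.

Build heap: [29, 3, 21, 1, 1, 7]
Extract 29: [21, 3, 7, 1, 1, 29]
Extract 21: [7, 3, 1, 1, 21, 29]
Extract 7: [3, 1, 1, 7, 21, 29]
Extract 3: [1, 1, 3, 7, 21, 29]
Extract 1: [1, 1, 3, 7, 21, 29]


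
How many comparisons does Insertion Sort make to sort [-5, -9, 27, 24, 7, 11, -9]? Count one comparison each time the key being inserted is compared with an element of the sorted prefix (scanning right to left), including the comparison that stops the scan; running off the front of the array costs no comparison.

Insert -9: -5 > -9 (shift), reached front = 1 comparison(s) -> [-9, -5, 27, 24, 7, 11, -9]
Insert 27: -5 <= 27 (stop) = 1 comparison(s) -> [-9, -5, 27, 24, 7, 11, -9]
Insert 24: 27 > 24 (shift), -5 <= 24 (stop) = 2 comparison(s) -> [-9, -5, 24, 27, 7, 11, -9]
Insert 7: 27 > 7 (shift), 24 > 7 (shift), -5 <= 7 (stop) = 3 comparison(s) -> [-9, -5, 7, 24, 27, 11, -9]
Insert 11: 27 > 11 (shift), 24 > 11 (shift), 7 <= 11 (stop) = 3 comparison(s) -> [-9, -5, 7, 11, 24, 27, -9]
Insert -9: 27 > -9 (shift), 24 > -9 (shift), 11 > -9 (shift), 7 > -9 (shift), -5 > -9 (shift), -9 <= -9 (stop) = 6 comparison(s) -> [-9, -9, -5, 7, 11, 24, 27]
Total comparisons: 1 + 1 + 2 + 3 + 3 + 6 = 16


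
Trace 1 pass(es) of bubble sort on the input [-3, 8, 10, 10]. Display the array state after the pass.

After pass 1: [-3, 8, 10, 10] (0 swaps)
Total swaps: 0


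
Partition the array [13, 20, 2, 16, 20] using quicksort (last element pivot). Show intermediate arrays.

Partition 1: pivot=20 at index 4 -> [13, 20, 2, 16, 20]
Partition 2: pivot=16 at index 2 -> [13, 2, 16, 20, 20]
Partition 3: pivot=2 at index 0 -> [2, 13, 16, 20, 20]


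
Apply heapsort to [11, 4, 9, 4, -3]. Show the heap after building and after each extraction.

Build heap: [11, 4, 9, 4, -3]
Extract 11: [9, 4, -3, 4, 11]
Extract 9: [4, 4, -3, 9, 11]
Extract 4: [4, -3, 4, 9, 11]
Extract 4: [-3, 4, 4, 9, 11]


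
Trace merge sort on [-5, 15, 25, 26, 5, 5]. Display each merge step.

Divide and conquer:
  Merge [15] + [25] -> [15, 25]
  Merge [-5] + [15, 25] -> [-5, 15, 25]
  Merge [5] + [5] -> [5, 5]
  Merge [26] + [5, 5] -> [5, 5, 26]
  Merge [-5, 15, 25] + [5, 5, 26] -> [-5, 5, 5, 15, 25, 26]


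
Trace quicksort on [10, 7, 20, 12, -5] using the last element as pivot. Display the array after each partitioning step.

Partition 1: pivot=-5 at index 0 -> [-5, 7, 20, 12, 10]
Partition 2: pivot=10 at index 2 -> [-5, 7, 10, 12, 20]
Partition 3: pivot=20 at index 4 -> [-5, 7, 10, 12, 20]


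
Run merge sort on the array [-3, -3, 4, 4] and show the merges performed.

Divide and conquer:
  Merge [-3] + [-3] -> [-3, -3]
  Merge [4] + [4] -> [4, 4]
  Merge [-3, -3] + [4, 4] -> [-3, -3, 4, 4]


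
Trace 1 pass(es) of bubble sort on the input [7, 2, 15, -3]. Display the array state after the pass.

After pass 1: [2, 7, -3, 15] (2 swaps)
Total swaps: 2


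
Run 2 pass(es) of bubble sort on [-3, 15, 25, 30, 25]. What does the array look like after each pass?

After pass 1: [-3, 15, 25, 25, 30] (1 swaps)
After pass 2: [-3, 15, 25, 25, 30] (0 swaps)
Total swaps: 1


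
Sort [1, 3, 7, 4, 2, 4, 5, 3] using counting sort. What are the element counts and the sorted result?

Count array: [0, 1, 1, 2, 2, 1, 0, 1]
(count[i] = number of elements equal to i)
Cumulative count: [0, 1, 2, 4, 6, 7, 7, 8]
Sorted: [1, 2, 3, 3, 4, 4, 5, 7]


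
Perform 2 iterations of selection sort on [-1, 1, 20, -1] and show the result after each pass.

Pass 1: Select minimum -1 at index 0, swap -> [-1, 1, 20, -1]
Pass 2: Select minimum -1 at index 3, swap -> [-1, -1, 20, 1]


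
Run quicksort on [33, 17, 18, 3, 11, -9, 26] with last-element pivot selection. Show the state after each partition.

Partition 1: pivot=26 at index 5 -> [17, 18, 3, 11, -9, 26, 33]
Partition 2: pivot=-9 at index 0 -> [-9, 18, 3, 11, 17, 26, 33]
Partition 3: pivot=17 at index 3 -> [-9, 3, 11, 17, 18, 26, 33]
Partition 4: pivot=11 at index 2 -> [-9, 3, 11, 17, 18, 26, 33]


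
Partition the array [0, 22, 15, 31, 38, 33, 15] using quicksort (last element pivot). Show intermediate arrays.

Partition 1: pivot=15 at index 2 -> [0, 15, 15, 31, 38, 33, 22]
Partition 2: pivot=15 at index 1 -> [0, 15, 15, 31, 38, 33, 22]
Partition 3: pivot=22 at index 3 -> [0, 15, 15, 22, 38, 33, 31]
Partition 4: pivot=31 at index 4 -> [0, 15, 15, 22, 31, 33, 38]
Partition 5: pivot=38 at index 6 -> [0, 15, 15, 22, 31, 33, 38]


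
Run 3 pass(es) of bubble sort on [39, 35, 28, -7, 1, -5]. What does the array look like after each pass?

After pass 1: [35, 28, -7, 1, -5, 39] (5 swaps)
After pass 2: [28, -7, 1, -5, 35, 39] (4 swaps)
After pass 3: [-7, 1, -5, 28, 35, 39] (3 swaps)
Total swaps: 12


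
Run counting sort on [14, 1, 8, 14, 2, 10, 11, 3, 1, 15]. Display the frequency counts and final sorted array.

Count array: [0, 2, 1, 1, 0, 0, 0, 0, 1, 0, 1, 1, 0, 0, 2, 1]
(count[i] = number of elements equal to i)
Cumulative count: [0, 2, 3, 4, 4, 4, 4, 4, 5, 5, 6, 7, 7, 7, 9, 10]
Sorted: [1, 1, 2, 3, 8, 10, 11, 14, 14, 15]


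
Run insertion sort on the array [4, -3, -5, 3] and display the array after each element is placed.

First element 4 is already 'sorted'
Insert -3: shifted 1 elements -> [-3, 4, -5, 3]
Insert -5: shifted 2 elements -> [-5, -3, 4, 3]
Insert 3: shifted 1 elements -> [-5, -3, 3, 4]


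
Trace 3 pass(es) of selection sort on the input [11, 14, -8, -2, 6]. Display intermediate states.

Pass 1: Select minimum -8 at index 2, swap -> [-8, 14, 11, -2, 6]
Pass 2: Select minimum -2 at index 3, swap -> [-8, -2, 11, 14, 6]
Pass 3: Select minimum 6 at index 4, swap -> [-8, -2, 6, 14, 11]


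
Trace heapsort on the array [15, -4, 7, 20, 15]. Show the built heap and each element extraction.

Build heap: [20, 15, 7, -4, 15]
Extract 20: [15, 15, 7, -4, 20]
Extract 15: [15, -4, 7, 15, 20]
Extract 15: [7, -4, 15, 15, 20]
Extract 7: [-4, 7, 15, 15, 20]


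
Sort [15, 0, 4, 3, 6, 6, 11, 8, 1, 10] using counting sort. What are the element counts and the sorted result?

Count array: [1, 1, 0, 1, 1, 0, 2, 0, 1, 0, 1, 1, 0, 0, 0, 1]
(count[i] = number of elements equal to i)
Cumulative count: [1, 2, 2, 3, 4, 4, 6, 6, 7, 7, 8, 9, 9, 9, 9, 10]
Sorted: [0, 1, 3, 4, 6, 6, 8, 10, 11, 15]


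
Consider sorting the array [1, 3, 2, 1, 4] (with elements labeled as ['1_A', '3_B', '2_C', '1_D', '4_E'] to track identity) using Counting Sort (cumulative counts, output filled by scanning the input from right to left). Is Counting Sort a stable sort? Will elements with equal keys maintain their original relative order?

Trace Counting Sort on the labeled array (the key is the number; the letter only tracks identity):
  Counts for values 0..4: [0, 2, 1, 1, 1]
  Cumulative counts: [0, 2, 3, 4, 5]
  Scan right to left: place 4_E at output index 4
  Scan right to left: place 1_D at output index 1
  Scan right to left: place 2_C at output index 2
  Scan right to left: place 3_B at output index 3
  Scan right to left: place 1_A at output index 0
  Output: [1_A, 1_D, 2_C, 3_B, 4_E]
Equal keys:
  value 1: originally 1_A, 1_D; after sorting 1_A, 1_D -> order preserved
All equal keys kept their original relative order. Counting Sort is stable: scanning the input right to left with decreasing cumulative counts places later duplicates at later output positions.
Answer: Stable


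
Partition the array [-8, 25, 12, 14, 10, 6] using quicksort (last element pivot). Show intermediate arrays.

Partition 1: pivot=6 at index 1 -> [-8, 6, 12, 14, 10, 25]
Partition 2: pivot=25 at index 5 -> [-8, 6, 12, 14, 10, 25]
Partition 3: pivot=10 at index 2 -> [-8, 6, 10, 14, 12, 25]
Partition 4: pivot=12 at index 3 -> [-8, 6, 10, 12, 14, 25]


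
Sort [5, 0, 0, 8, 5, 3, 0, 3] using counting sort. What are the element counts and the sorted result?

Count array: [3, 0, 0, 2, 0, 2, 0, 0, 1]
(count[i] = number of elements equal to i)
Cumulative count: [3, 3, 3, 5, 5, 7, 7, 7, 8]
Sorted: [0, 0, 0, 3, 3, 5, 5, 8]


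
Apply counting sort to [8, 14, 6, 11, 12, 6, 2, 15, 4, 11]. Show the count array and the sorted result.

Count array: [0, 0, 1, 0, 1, 0, 2, 0, 1, 0, 0, 2, 1, 0, 1, 1]
(count[i] = number of elements equal to i)
Cumulative count: [0, 0, 1, 1, 2, 2, 4, 4, 5, 5, 5, 7, 8, 8, 9, 10]
Sorted: [2, 4, 6, 6, 8, 11, 11, 12, 14, 15]


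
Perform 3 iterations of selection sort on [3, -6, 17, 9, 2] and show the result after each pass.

Pass 1: Select minimum -6 at index 1, swap -> [-6, 3, 17, 9, 2]
Pass 2: Select minimum 2 at index 4, swap -> [-6, 2, 17, 9, 3]
Pass 3: Select minimum 3 at index 4, swap -> [-6, 2, 3, 9, 17]


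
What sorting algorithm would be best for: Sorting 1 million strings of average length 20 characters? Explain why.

Best choice: MSD radix sort or Mergesort
Reason: MSD radix sort is a non-comparison sort that buckets the strings by successive character positions, running in time proportional to the total number of characters examined rather than O(n log n) string comparisons; mergesort is a stable O(n log n)-comparison alternative that works for arbitrary variable-length keys


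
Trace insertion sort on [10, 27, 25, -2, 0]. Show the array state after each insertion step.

First element 10 is already 'sorted'
Insert 27: shifted 0 elements -> [10, 27, 25, -2, 0]
Insert 25: shifted 1 elements -> [10, 25, 27, -2, 0]
Insert -2: shifted 3 elements -> [-2, 10, 25, 27, 0]
Insert 0: shifted 3 elements -> [-2, 0, 10, 25, 27]


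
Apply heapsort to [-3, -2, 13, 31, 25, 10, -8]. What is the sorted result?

Build heap: [31, 25, 13, -2, -3, 10, -8]
Extract 31: [25, -2, 13, -8, -3, 10, 31]
Extract 25: [13, -2, 10, -8, -3, 25, 31]
Extract 13: [10, -2, -3, -8, 13, 25, 31]
Extract 10: [-2, -8, -3, 10, 13, 25, 31]
Extract -2: [-3, -8, -2, 10, 13, 25, 31]
Extract -3: [-8, -3, -2, 10, 13, 25, 31]


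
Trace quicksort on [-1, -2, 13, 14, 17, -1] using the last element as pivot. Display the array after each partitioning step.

Partition 1: pivot=-1 at index 2 -> [-1, -2, -1, 14, 17, 13]
Partition 2: pivot=-2 at index 0 -> [-2, -1, -1, 14, 17, 13]
Partition 3: pivot=13 at index 3 -> [-2, -1, -1, 13, 17, 14]
Partition 4: pivot=14 at index 4 -> [-2, -1, -1, 13, 14, 17]


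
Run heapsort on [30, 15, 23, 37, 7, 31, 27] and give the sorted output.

Build heap: [37, 30, 31, 15, 7, 23, 27]
Extract 37: [31, 30, 27, 15, 7, 23, 37]
Extract 31: [30, 23, 27, 15, 7, 31, 37]
Extract 30: [27, 23, 7, 15, 30, 31, 37]
Extract 27: [23, 15, 7, 27, 30, 31, 37]
Extract 23: [15, 7, 23, 27, 30, 31, 37]
Extract 15: [7, 15, 23, 27, 30, 31, 37]


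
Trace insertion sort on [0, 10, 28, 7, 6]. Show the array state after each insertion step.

First element 0 is already 'sorted'
Insert 10: shifted 0 elements -> [0, 10, 28, 7, 6]
Insert 28: shifted 0 elements -> [0, 10, 28, 7, 6]
Insert 7: shifted 2 elements -> [0, 7, 10, 28, 6]
Insert 6: shifted 3 elements -> [0, 6, 7, 10, 28]


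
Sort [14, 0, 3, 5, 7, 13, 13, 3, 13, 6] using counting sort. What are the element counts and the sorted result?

Count array: [1, 0, 0, 2, 0, 1, 1, 1, 0, 0, 0, 0, 0, 3, 1]
(count[i] = number of elements equal to i)
Cumulative count: [1, 1, 1, 3, 3, 4, 5, 6, 6, 6, 6, 6, 6, 9, 10]
Sorted: [0, 3, 3, 5, 6, 7, 13, 13, 13, 14]


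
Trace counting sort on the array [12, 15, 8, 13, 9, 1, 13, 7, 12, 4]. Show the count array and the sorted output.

Count array: [0, 1, 0, 0, 1, 0, 0, 1, 1, 1, 0, 0, 2, 2, 0, 1]
(count[i] = number of elements equal to i)
Cumulative count: [0, 1, 1, 1, 2, 2, 2, 3, 4, 5, 5, 5, 7, 9, 9, 10]
Sorted: [1, 4, 7, 8, 9, 12, 12, 13, 13, 15]


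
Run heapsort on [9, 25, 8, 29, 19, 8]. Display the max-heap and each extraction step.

Build heap: [29, 25, 8, 9, 19, 8]
Extract 29: [25, 19, 8, 9, 8, 29]
Extract 25: [19, 9, 8, 8, 25, 29]
Extract 19: [9, 8, 8, 19, 25, 29]
Extract 9: [8, 8, 9, 19, 25, 29]
Extract 8: [8, 8, 9, 19, 25, 29]


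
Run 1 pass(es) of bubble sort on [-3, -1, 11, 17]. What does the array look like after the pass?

After pass 1: [-3, -1, 11, 17] (0 swaps)
Total swaps: 0


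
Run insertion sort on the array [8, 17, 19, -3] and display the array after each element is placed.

First element 8 is already 'sorted'
Insert 17: shifted 0 elements -> [8, 17, 19, -3]
Insert 19: shifted 0 elements -> [8, 17, 19, -3]
Insert -3: shifted 3 elements -> [-3, 8, 17, 19]


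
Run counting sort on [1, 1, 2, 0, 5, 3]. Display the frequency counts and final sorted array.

Count array: [1, 2, 1, 1, 0, 1]
(count[i] = number of elements equal to i)
Cumulative count: [1, 3, 4, 5, 5, 6]
Sorted: [0, 1, 1, 2, 3, 5]


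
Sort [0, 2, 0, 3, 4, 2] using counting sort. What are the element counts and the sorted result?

Count array: [2, 0, 2, 1, 1]
(count[i] = number of elements equal to i)
Cumulative count: [2, 2, 4, 5, 6]
Sorted: [0, 0, 2, 2, 3, 4]


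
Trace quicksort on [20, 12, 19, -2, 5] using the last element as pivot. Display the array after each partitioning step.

Partition 1: pivot=5 at index 1 -> [-2, 5, 19, 20, 12]
Partition 2: pivot=12 at index 2 -> [-2, 5, 12, 20, 19]
Partition 3: pivot=19 at index 3 -> [-2, 5, 12, 19, 20]


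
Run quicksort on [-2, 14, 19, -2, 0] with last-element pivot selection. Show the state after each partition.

Partition 1: pivot=0 at index 2 -> [-2, -2, 0, 14, 19]
Partition 2: pivot=-2 at index 1 -> [-2, -2, 0, 14, 19]
Partition 3: pivot=19 at index 4 -> [-2, -2, 0, 14, 19]


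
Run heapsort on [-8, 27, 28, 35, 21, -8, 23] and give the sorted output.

Build heap: [35, 27, 28, -8, 21, -8, 23]
Extract 35: [28, 27, 23, -8, 21, -8, 35]
Extract 28: [27, 21, 23, -8, -8, 28, 35]
Extract 27: [23, 21, -8, -8, 27, 28, 35]
Extract 23: [21, -8, -8, 23, 27, 28, 35]
Extract 21: [-8, -8, 21, 23, 27, 28, 35]
Extract -8: [-8, -8, 21, 23, 27, 28, 35]


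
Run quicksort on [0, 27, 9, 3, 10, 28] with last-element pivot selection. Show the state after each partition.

Partition 1: pivot=28 at index 5 -> [0, 27, 9, 3, 10, 28]
Partition 2: pivot=10 at index 3 -> [0, 9, 3, 10, 27, 28]
Partition 3: pivot=3 at index 1 -> [0, 3, 9, 10, 27, 28]


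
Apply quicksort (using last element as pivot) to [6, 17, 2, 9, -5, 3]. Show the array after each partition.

Partition 1: pivot=3 at index 2 -> [2, -5, 3, 9, 17, 6]
Partition 2: pivot=-5 at index 0 -> [-5, 2, 3, 9, 17, 6]
Partition 3: pivot=6 at index 3 -> [-5, 2, 3, 6, 17, 9]
Partition 4: pivot=9 at index 4 -> [-5, 2, 3, 6, 9, 17]


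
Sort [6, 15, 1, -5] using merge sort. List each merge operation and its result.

Divide and conquer:
  Merge [6] + [15] -> [6, 15]
  Merge [1] + [-5] -> [-5, 1]
  Merge [6, 15] + [-5, 1] -> [-5, 1, 6, 15]


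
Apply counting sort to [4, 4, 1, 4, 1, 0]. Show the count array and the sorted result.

Count array: [1, 2, 0, 0, 3]
(count[i] = number of elements equal to i)
Cumulative count: [1, 3, 3, 3, 6]
Sorted: [0, 1, 1, 4, 4, 4]


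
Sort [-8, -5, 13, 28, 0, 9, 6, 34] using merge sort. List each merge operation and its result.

Divide and conquer:
  Merge [-8] + [-5] -> [-8, -5]
  Merge [13] + [28] -> [13, 28]
  Merge [-8, -5] + [13, 28] -> [-8, -5, 13, 28]
  Merge [0] + [9] -> [0, 9]
  Merge [6] + [34] -> [6, 34]
  Merge [0, 9] + [6, 34] -> [0, 6, 9, 34]
  Merge [-8, -5, 13, 28] + [0, 6, 9, 34] -> [-8, -5, 0, 6, 9, 13, 28, 34]


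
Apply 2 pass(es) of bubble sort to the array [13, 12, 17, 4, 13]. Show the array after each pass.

After pass 1: [12, 13, 4, 13, 17] (3 swaps)
After pass 2: [12, 4, 13, 13, 17] (1 swaps)
Total swaps: 4


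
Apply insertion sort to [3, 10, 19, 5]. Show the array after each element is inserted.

First element 3 is already 'sorted'
Insert 10: shifted 0 elements -> [3, 10, 19, 5]
Insert 19: shifted 0 elements -> [3, 10, 19, 5]
Insert 5: shifted 2 elements -> [3, 5, 10, 19]


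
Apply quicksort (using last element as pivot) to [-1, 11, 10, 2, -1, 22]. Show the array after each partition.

Partition 1: pivot=22 at index 5 -> [-1, 11, 10, 2, -1, 22]
Partition 2: pivot=-1 at index 1 -> [-1, -1, 10, 2, 11, 22]
Partition 3: pivot=11 at index 4 -> [-1, -1, 10, 2, 11, 22]
Partition 4: pivot=2 at index 2 -> [-1, -1, 2, 10, 11, 22]


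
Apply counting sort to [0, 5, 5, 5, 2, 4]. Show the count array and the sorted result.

Count array: [1, 0, 1, 0, 1, 3]
(count[i] = number of elements equal to i)
Cumulative count: [1, 1, 2, 2, 3, 6]
Sorted: [0, 2, 4, 5, 5, 5]


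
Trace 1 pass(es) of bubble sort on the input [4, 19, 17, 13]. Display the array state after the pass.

After pass 1: [4, 17, 13, 19] (2 swaps)
Total swaps: 2


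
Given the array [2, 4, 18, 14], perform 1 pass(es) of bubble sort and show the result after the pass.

After pass 1: [2, 4, 14, 18] (1 swaps)
Total swaps: 1


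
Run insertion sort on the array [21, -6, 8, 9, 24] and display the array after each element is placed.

First element 21 is already 'sorted'
Insert -6: shifted 1 elements -> [-6, 21, 8, 9, 24]
Insert 8: shifted 1 elements -> [-6, 8, 21, 9, 24]
Insert 9: shifted 1 elements -> [-6, 8, 9, 21, 24]
Insert 24: shifted 0 elements -> [-6, 8, 9, 21, 24]


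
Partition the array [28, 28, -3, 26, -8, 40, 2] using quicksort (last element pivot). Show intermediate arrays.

Partition 1: pivot=2 at index 2 -> [-3, -8, 2, 26, 28, 40, 28]
Partition 2: pivot=-8 at index 0 -> [-8, -3, 2, 26, 28, 40, 28]
Partition 3: pivot=28 at index 5 -> [-8, -3, 2, 26, 28, 28, 40]
Partition 4: pivot=28 at index 4 -> [-8, -3, 2, 26, 28, 28, 40]


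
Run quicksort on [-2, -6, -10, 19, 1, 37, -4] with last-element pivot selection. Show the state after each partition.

Partition 1: pivot=-4 at index 2 -> [-6, -10, -4, 19, 1, 37, -2]
Partition 2: pivot=-10 at index 0 -> [-10, -6, -4, 19, 1, 37, -2]
Partition 3: pivot=-2 at index 3 -> [-10, -6, -4, -2, 1, 37, 19]
Partition 4: pivot=19 at index 5 -> [-10, -6, -4, -2, 1, 19, 37]


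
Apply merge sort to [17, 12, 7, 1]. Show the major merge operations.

Divide and conquer:
  Merge [17] + [12] -> [12, 17]
  Merge [7] + [1] -> [1, 7]
  Merge [12, 17] + [1, 7] -> [1, 7, 12, 17]


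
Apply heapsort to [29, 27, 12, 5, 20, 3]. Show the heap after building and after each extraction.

Build heap: [29, 27, 12, 5, 20, 3]
Extract 29: [27, 20, 12, 5, 3, 29]
Extract 27: [20, 5, 12, 3, 27, 29]
Extract 20: [12, 5, 3, 20, 27, 29]
Extract 12: [5, 3, 12, 20, 27, 29]
Extract 5: [3, 5, 12, 20, 27, 29]


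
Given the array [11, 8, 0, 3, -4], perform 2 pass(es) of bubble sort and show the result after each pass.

After pass 1: [8, 0, 3, -4, 11] (4 swaps)
After pass 2: [0, 3, -4, 8, 11] (3 swaps)
Total swaps: 7


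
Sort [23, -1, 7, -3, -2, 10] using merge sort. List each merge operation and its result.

Divide and conquer:
  Merge [-1] + [7] -> [-1, 7]
  Merge [23] + [-1, 7] -> [-1, 7, 23]
  Merge [-2] + [10] -> [-2, 10]
  Merge [-3] + [-2, 10] -> [-3, -2, 10]
  Merge [-1, 7, 23] + [-3, -2, 10] -> [-3, -2, -1, 7, 10, 23]


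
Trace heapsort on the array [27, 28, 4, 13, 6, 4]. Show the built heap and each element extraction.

Build heap: [28, 27, 4, 13, 6, 4]
Extract 28: [27, 13, 4, 4, 6, 28]
Extract 27: [13, 6, 4, 4, 27, 28]
Extract 13: [6, 4, 4, 13, 27, 28]
Extract 6: [4, 4, 6, 13, 27, 28]
Extract 4: [4, 4, 6, 13, 27, 28]


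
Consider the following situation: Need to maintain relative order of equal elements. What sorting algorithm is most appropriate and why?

Best choice: Merge sort or Insertion sort
Reason: Both are stable; quicksort and heapsort are not stable


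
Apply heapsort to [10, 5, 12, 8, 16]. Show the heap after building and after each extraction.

Build heap: [16, 10, 12, 8, 5]
Extract 16: [12, 10, 5, 8, 16]
Extract 12: [10, 8, 5, 12, 16]
Extract 10: [8, 5, 10, 12, 16]
Extract 8: [5, 8, 10, 12, 16]


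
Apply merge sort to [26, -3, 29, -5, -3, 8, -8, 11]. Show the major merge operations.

Divide and conquer:
  Merge [26] + [-3] -> [-3, 26]
  Merge [29] + [-5] -> [-5, 29]
  Merge [-3, 26] + [-5, 29] -> [-5, -3, 26, 29]
  Merge [-3] + [8] -> [-3, 8]
  Merge [-8] + [11] -> [-8, 11]
  Merge [-3, 8] + [-8, 11] -> [-8, -3, 8, 11]
  Merge [-5, -3, 26, 29] + [-8, -3, 8, 11] -> [-8, -5, -3, -3, 8, 11, 26, 29]


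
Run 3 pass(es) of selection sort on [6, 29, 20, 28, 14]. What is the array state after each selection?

Pass 1: Select minimum 6 at index 0, swap -> [6, 29, 20, 28, 14]
Pass 2: Select minimum 14 at index 4, swap -> [6, 14, 20, 28, 29]
Pass 3: Select minimum 20 at index 2, swap -> [6, 14, 20, 28, 29]


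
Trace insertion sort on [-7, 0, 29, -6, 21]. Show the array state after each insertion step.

First element -7 is already 'sorted'
Insert 0: shifted 0 elements -> [-7, 0, 29, -6, 21]
Insert 29: shifted 0 elements -> [-7, 0, 29, -6, 21]
Insert -6: shifted 2 elements -> [-7, -6, 0, 29, 21]
Insert 21: shifted 1 elements -> [-7, -6, 0, 21, 29]


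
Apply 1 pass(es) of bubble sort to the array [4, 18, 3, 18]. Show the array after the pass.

After pass 1: [4, 3, 18, 18] (1 swaps)
Total swaps: 1


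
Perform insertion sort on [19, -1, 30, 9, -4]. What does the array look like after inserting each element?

First element 19 is already 'sorted'
Insert -1: shifted 1 elements -> [-1, 19, 30, 9, -4]
Insert 30: shifted 0 elements -> [-1, 19, 30, 9, -4]
Insert 9: shifted 2 elements -> [-1, 9, 19, 30, -4]
Insert -4: shifted 4 elements -> [-4, -1, 9, 19, 30]


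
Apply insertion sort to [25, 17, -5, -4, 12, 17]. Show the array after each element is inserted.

First element 25 is already 'sorted'
Insert 17: shifted 1 elements -> [17, 25, -5, -4, 12, 17]
Insert -5: shifted 2 elements -> [-5, 17, 25, -4, 12, 17]
Insert -4: shifted 2 elements -> [-5, -4, 17, 25, 12, 17]
Insert 12: shifted 2 elements -> [-5, -4, 12, 17, 25, 17]
Insert 17: shifted 1 elements -> [-5, -4, 12, 17, 17, 25]


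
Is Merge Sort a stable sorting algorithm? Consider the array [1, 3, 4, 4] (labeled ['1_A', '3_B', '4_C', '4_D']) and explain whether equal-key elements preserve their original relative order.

Trace Merge Sort on the labeled array (the key is the number; the letter only tracks identity):
  Merge [1_A] + [3_B] -> [1_A, 3_B]
  Merge [4_C] + [4_D] -> [4_C, 4_D]
  Merge [1_A, 3_B] + [4_C, 4_D] -> [1_A, 3_B, 4_C, 4_D]
Final order: [1_A, 3_B, 4_C, 4_D]
Equal keys:
  value 4: originally 4_C, 4_D; after sorting 4_C, 4_D -> order preserved
All equal keys kept their original relative order. Merge Sort is stable: when the heads of the two halves are equal the merge takes from the left half first.
Answer: Stable
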